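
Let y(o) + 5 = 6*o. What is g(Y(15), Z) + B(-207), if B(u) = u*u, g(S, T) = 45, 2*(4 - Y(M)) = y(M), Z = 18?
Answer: 42894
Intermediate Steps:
y(o) = -5 + 6*o
Y(M) = 13/2 - 3*M (Y(M) = 4 - (-5 + 6*M)/2 = 4 + (5/2 - 3*M) = 13/2 - 3*M)
B(u) = u**2
g(Y(15), Z) + B(-207) = 45 + (-207)**2 = 45 + 42849 = 42894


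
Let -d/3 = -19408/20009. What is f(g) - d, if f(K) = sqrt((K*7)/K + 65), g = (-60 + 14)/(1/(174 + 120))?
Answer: -58224/20009 + 6*sqrt(2) ≈ 5.5754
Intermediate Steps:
d = 58224/20009 (d = -(-58224)/20009 = -3*(-19408/20009) = 58224/20009 ≈ 2.9099)
g = -13524 (g = -46/(1/294) = -46/1/294 = -46*294 = -13524)
f(K) = 6*sqrt(2) (f(K) = sqrt((7*K)/K + 65) = sqrt(7 + 65) = sqrt(72) = 6*sqrt(2))
f(g) - d = 6*sqrt(2) - 1*58224/20009 = 6*sqrt(2) - 58224/20009 = -58224/20009 + 6*sqrt(2)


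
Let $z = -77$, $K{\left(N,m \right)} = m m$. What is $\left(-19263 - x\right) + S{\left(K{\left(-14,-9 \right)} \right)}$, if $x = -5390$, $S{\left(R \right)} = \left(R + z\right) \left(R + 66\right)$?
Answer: $-13285$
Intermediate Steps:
$K{\left(N,m \right)} = m^{2}$
$S{\left(R \right)} = \left(-77 + R\right) \left(66 + R\right)$ ($S{\left(R \right)} = \left(R - 77\right) \left(R + 66\right) = \left(-77 + R\right) \left(66 + R\right)$)
$\left(-19263 - x\right) + S{\left(K{\left(-14,-9 \right)} \right)} = \left(-19263 - -5390\right) - \left(5082 - 6561 + 891\right) = \left(-19263 + 5390\right) - \left(5973 - 6561\right) = -13873 - -588 = -13873 + 588 = -13285$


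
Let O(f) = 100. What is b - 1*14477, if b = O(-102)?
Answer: -14377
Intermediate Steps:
b = 100
b - 1*14477 = 100 - 1*14477 = 100 - 14477 = -14377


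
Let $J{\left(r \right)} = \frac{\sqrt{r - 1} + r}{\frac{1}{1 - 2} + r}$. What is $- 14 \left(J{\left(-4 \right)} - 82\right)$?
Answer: $\frac{5684}{5} + \frac{14 i \sqrt{5}}{5} \approx 1136.8 + 6.261 i$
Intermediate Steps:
$J{\left(r \right)} = \frac{r + \sqrt{-1 + r}}{-1 + r}$ ($J{\left(r \right)} = \frac{\sqrt{-1 + r} + r}{\frac{1}{-1} + r} = \frac{r + \sqrt{-1 + r}}{-1 + r}$)
$- 14 \left(J{\left(-4 \right)} - 82\right) = - 14 \left(\frac{-1 - 4 - 4 \sqrt{-1 - 4}}{\left(-1 - 4\right)^{\frac{3}{2}}} - 82\right) = - 14 \left(\frac{-1 - 4 - 4 \sqrt{-5}}{\left(-5\right) i \sqrt{5}} - 82\right) = - 14 \left(\frac{i \sqrt{5}}{25} \left(-1 - 4 - 4 i \sqrt{5}\right) - 82\right) = - 14 \left(\frac{i \sqrt{5}}{25} \left(-5 - 4 i \sqrt{5}\right) - 82\right) = - 14 \left(\frac{i \sqrt{5} \left(-5 - 4 i \sqrt{5}\right)}{25} - 82\right) = - 14 \left(-82 + \frac{i \sqrt{5} \left(-5 - 4 i \sqrt{5}\right)}{25}\right) = 1148 - \frac{14 i \sqrt{5} \left(-5 - 4 i \sqrt{5}\right)}{25}$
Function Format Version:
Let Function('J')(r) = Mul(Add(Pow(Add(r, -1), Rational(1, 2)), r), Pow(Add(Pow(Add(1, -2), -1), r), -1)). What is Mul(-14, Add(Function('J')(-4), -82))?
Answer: Add(Rational(5684, 5), Mul(Rational(14, 5), I, Pow(5, Rational(1, 2)))) ≈ Add(1136.8, Mul(6.2610, I))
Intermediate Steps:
Function('J')(r) = Mul(Pow(Add(-1, r), -1), Add(r, Pow(Add(-1, r), Rational(1, 2)))) (Function('J')(r) = Mul(Add(Pow(Add(-1, r), Rational(1, 2)), r), Pow(Add(Pow(-1, -1), r), -1)) = Mul(Add(r, Pow(Add(-1, r), Rational(1, 2))), Pow(Add(-1, r), -1)) = Mul(Pow(Add(-1, r), -1), Add(r, Pow(Add(-1, r), Rational(1, 2)))))
Mul(-14, Add(Function('J')(-4), -82)) = Mul(-14, Add(Mul(Pow(Add(-1, -4), Rational(-3, 2)), Add(-1, -4, Mul(-4, Pow(Add(-1, -4), Rational(1, 2))))), -82)) = Mul(-14, Add(Mul(Pow(-5, Rational(-3, 2)), Add(-1, -4, Mul(-4, Pow(-5, Rational(1, 2))))), -82)) = Mul(-14, Add(Mul(Mul(Rational(1, 25), I, Pow(5, Rational(1, 2))), Add(-1, -4, Mul(-4, Mul(I, Pow(5, Rational(1, 2)))))), -82)) = Mul(-14, Add(Mul(Mul(Rational(1, 25), I, Pow(5, Rational(1, 2))), Add(-1, -4, Mul(-4, I, Pow(5, Rational(1, 2))))), -82)) = Mul(-14, Add(Mul(Mul(Rational(1, 25), I, Pow(5, Rational(1, 2))), Add(-5, Mul(-4, I, Pow(5, Rational(1, 2))))), -82)) = Mul(-14, Add(Mul(Rational(1, 25), I, Pow(5, Rational(1, 2)), Add(-5, Mul(-4, I, Pow(5, Rational(1, 2))))), -82)) = Mul(-14, Add(-82, Mul(Rational(1, 25), I, Pow(5, Rational(1, 2)), Add(-5, Mul(-4, I, Pow(5, Rational(1, 2))))))) = Add(1148, Mul(Rational(-14, 25), I, Pow(5, Rational(1, 2)), Add(-5, Mul(-4, I, Pow(5, Rational(1, 2))))))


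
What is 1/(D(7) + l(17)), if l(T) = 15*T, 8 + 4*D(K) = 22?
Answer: 2/517 ≈ 0.0038685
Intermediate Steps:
D(K) = 7/2 (D(K) = -2 + (1/4)*22 = -2 + 11/2 = 7/2)
1/(D(7) + l(17)) = 1/(7/2 + 15*17) = 1/(7/2 + 255) = 1/(517/2) = 2/517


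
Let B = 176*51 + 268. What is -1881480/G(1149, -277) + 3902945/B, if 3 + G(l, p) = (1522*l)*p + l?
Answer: 15755369874261/37315744732 ≈ 422.22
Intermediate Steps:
G(l, p) = -3 + l + 1522*l*p (G(l, p) = -3 + ((1522*l)*p + l) = -3 + (1522*l*p + l) = -3 + (l + 1522*l*p) = -3 + l + 1522*l*p)
B = 9244 (B = 8976 + 268 = 9244)
-1881480/G(1149, -277) + 3902945/B = -1881480/(-3 + 1149 + 1522*1149*(-277)) + 3902945/9244 = -1881480/(-3 + 1149 - 484411506) + 3902945*(1/9244) = -1881480/(-484410360) + 3902945/9244 = -1881480*(-1/484410360) + 3902945/9244 = 15679/4036753 + 3902945/9244 = 15755369874261/37315744732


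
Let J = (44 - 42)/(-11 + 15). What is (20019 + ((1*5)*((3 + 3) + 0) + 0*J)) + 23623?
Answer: 43672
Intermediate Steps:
J = 1/2 (J = 2/4 = 2*(1/4) = 1/2 ≈ 0.50000)
(20019 + ((1*5)*((3 + 3) + 0) + 0*J)) + 23623 = (20019 + ((1*5)*((3 + 3) + 0) + 0*(1/2))) + 23623 = (20019 + (5*(6 + 0) + 0)) + 23623 = (20019 + (5*6 + 0)) + 23623 = (20019 + (30 + 0)) + 23623 = (20019 + 30) + 23623 = 20049 + 23623 = 43672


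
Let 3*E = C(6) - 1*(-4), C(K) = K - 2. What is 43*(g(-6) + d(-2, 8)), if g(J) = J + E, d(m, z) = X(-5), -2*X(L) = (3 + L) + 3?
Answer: -989/6 ≈ -164.83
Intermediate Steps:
C(K) = -2 + K
E = 8/3 (E = ((-2 + 6) - 1*(-4))/3 = (4 + 4)/3 = (⅓)*8 = 8/3 ≈ 2.6667)
X(L) = -3 - L/2 (X(L) = -((3 + L) + 3)/2 = -(6 + L)/2 = -3 - L/2)
d(m, z) = -½ (d(m, z) = -3 - ½*(-5) = -3 + 5/2 = -½)
g(J) = 8/3 + J (g(J) = J + 8/3 = 8/3 + J)
43*(g(-6) + d(-2, 8)) = 43*((8/3 - 6) - ½) = 43*(-10/3 - ½) = 43*(-23/6) = -989/6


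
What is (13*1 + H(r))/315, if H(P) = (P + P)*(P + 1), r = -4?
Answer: 37/315 ≈ 0.11746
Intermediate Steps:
H(P) = 2*P*(1 + P) (H(P) = (2*P)*(1 + P) = 2*P*(1 + P))
(13*1 + H(r))/315 = (13*1 + 2*(-4)*(1 - 4))/315 = (13 + 2*(-4)*(-3))*(1/315) = (13 + 24)*(1/315) = 37*(1/315) = 37/315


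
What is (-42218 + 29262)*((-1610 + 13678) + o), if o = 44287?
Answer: -730135380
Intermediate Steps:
(-42218 + 29262)*((-1610 + 13678) + o) = (-42218 + 29262)*((-1610 + 13678) + 44287) = -12956*(12068 + 44287) = -12956*56355 = -730135380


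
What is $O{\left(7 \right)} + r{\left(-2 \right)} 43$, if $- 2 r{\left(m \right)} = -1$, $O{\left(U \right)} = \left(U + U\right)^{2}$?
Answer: $\frac{435}{2} \approx 217.5$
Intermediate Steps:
$O{\left(U \right)} = 4 U^{2}$ ($O{\left(U \right)} = \left(2 U\right)^{2} = 4 U^{2}$)
$r{\left(m \right)} = \frac{1}{2}$ ($r{\left(m \right)} = \left(- \frac{1}{2}\right) \left(-1\right) = \frac{1}{2}$)
$O{\left(7 \right)} + r{\left(-2 \right)} 43 = 4 \cdot 7^{2} + \frac{1}{2} \cdot 43 = 4 \cdot 49 + \frac{43}{2} = 196 + \frac{43}{2} = \frac{435}{2}$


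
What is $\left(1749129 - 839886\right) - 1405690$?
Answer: $-496447$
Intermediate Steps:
$\left(1749129 - 839886\right) - 1405690 = 909243 - 1405690 = -496447$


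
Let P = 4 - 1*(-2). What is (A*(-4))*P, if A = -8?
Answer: 192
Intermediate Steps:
P = 6 (P = 4 + 2 = 6)
(A*(-4))*P = -8*(-4)*6 = 32*6 = 192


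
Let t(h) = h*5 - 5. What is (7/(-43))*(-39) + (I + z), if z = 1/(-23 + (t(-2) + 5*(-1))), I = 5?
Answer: 487/43 ≈ 11.326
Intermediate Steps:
t(h) = -5 + 5*h (t(h) = 5*h - 5 = -5 + 5*h)
z = -1/43 (z = 1/(-23 + ((-5 + 5*(-2)) + 5*(-1))) = 1/(-23 + ((-5 - 10) - 5)) = 1/(-23 + (-15 - 5)) = 1/(-23 - 20) = 1/(-43) = -1/43 ≈ -0.023256)
(7/(-43))*(-39) + (I + z) = (7/(-43))*(-39) + (5 - 1/43) = (7*(-1/43))*(-39) + 214/43 = -7/43*(-39) + 214/43 = 273/43 + 214/43 = 487/43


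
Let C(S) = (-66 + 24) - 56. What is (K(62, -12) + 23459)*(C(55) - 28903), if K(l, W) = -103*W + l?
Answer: -717977757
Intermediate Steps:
K(l, W) = l - 103*W
C(S) = -98 (C(S) = -42 - 56 = -98)
(K(62, -12) + 23459)*(C(55) - 28903) = ((62 - 103*(-12)) + 23459)*(-98 - 28903) = ((62 + 1236) + 23459)*(-29001) = (1298 + 23459)*(-29001) = 24757*(-29001) = -717977757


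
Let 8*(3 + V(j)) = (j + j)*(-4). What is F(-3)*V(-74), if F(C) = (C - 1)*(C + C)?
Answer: 1704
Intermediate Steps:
F(C) = 2*C*(-1 + C) (F(C) = (-1 + C)*(2*C) = 2*C*(-1 + C))
V(j) = -3 - j (V(j) = -3 + ((j + j)*(-4))/8 = -3 + ((2*j)*(-4))/8 = -3 + (-8*j)/8 = -3 - j)
F(-3)*V(-74) = (2*(-3)*(-1 - 3))*(-3 - 1*(-74)) = (2*(-3)*(-4))*(-3 + 74) = 24*71 = 1704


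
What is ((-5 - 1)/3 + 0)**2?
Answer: 4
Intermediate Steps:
((-5 - 1)/3 + 0)**2 = (-6*1/3 + 0)**2 = (-2 + 0)**2 = (-2)**2 = 4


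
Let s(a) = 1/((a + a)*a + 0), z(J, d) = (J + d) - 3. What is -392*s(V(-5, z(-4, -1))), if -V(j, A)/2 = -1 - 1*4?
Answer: -49/25 ≈ -1.9600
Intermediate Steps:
z(J, d) = -3 + J + d
V(j, A) = 10 (V(j, A) = -2*(-1 - 1*4) = -2*(-1 - 4) = -2*(-5) = 10)
s(a) = 1/(2*a²) (s(a) = 1/((2*a)*a + 0) = 1/(2*a² + 0) = 1/(2*a²))
-392*s(V(-5, z(-4, -1))) = -196/10² = -196/100 = -392*1/200 = -49/25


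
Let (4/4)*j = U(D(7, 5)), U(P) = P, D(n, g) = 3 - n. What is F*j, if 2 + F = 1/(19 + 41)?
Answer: 119/15 ≈ 7.9333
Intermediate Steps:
F = -119/60 (F = -2 + 1/(19 + 41) = -2 + 1/60 = -119/60 ≈ -1.9833)
j = -4 (j = 3 - 1*7 = 3 - 7 = -4)
F*j = -119/60*(-4) = 119/15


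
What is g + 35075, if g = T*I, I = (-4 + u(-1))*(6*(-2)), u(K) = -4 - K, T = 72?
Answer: 41123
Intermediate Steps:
I = 84 (I = (-4 + (-4 - 1*(-1)))*(6*(-2)) = (-4 + (-4 + 1))*(-12) = (-4 - 3)*(-12) = -7*(-12) = 84)
g = 6048 (g = 72*84 = 6048)
g + 35075 = 6048 + 35075 = 41123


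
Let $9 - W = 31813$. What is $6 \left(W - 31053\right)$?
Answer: $-377142$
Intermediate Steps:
$W = -31804$ ($W = 9 - 31813 = -31804$)
$6 \left(W - 31053\right) = 6 \left(-31804 - 31053\right) = 6 \left(-62857\right) = -377142$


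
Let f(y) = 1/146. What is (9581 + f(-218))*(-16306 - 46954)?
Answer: -44244898010/73 ≈ -6.0609e+8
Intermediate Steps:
f(y) = 1/146
(9581 + f(-218))*(-16306 - 46954) = (9581 + 1/146)*(-16306 - 46954) = (1398827/146)*(-63260) = -44244898010/73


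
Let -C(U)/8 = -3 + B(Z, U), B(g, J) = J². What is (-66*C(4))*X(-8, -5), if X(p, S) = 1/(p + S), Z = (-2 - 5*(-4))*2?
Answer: -528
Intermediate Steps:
Z = 36 (Z = (-2 + 20)*2 = 18*2 = 36)
X(p, S) = 1/(S + p)
C(U) = 24 - 8*U² (C(U) = -8*(-3 + U²) = 24 - 8*U²)
(-66*C(4))*X(-8, -5) = (-66*(24 - 8*4²))/(-5 - 8) = -66*(24 - 8*16)/(-13) = -66*(24 - 128)*(-1/13) = -66*(-104)*(-1/13) = 6864*(-1/13) = -528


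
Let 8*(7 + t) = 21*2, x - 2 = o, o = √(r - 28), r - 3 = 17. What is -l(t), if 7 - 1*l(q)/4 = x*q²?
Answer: -7/2 + 49*I*√2/2 ≈ -3.5 + 34.648*I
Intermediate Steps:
r = 20 (r = 3 + 17 = 20)
o = 2*I*√2 (o = √(20 - 28) = √(-8) = 2*I*√2 ≈ 2.8284*I)
x = 2 + 2*I*√2 ≈ 2.0 + 2.8284*I
t = -7/4 (t = -7 + (21*2)/8 = -7 + (⅛)*42 = -7 + 21/4 = -7/4 ≈ -1.7500)
l(q) = 28 - 4*q²*(2 + 2*I*√2) (l(q) = 28 - 4*(2 + 2*I*√2)*q² = 28 - 4*q²*(2 + 2*I*√2))
-l(t) = -(28 + 8*(-7/4)²*(-1 - I*√2)) = -(28 + 8*(49/16)*(-1 - I*√2)) = -(28 + (-49/2 - 49*I*√2/2)) = -(7/2 - 49*I*√2/2) = -7/2 + 49*I*√2/2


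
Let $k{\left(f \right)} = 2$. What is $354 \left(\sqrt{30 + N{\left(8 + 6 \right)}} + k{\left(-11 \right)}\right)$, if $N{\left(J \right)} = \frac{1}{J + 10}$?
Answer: $708 + \frac{59 \sqrt{4326}}{2} \approx 2648.3$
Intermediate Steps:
$N{\left(J \right)} = \frac{1}{10 + J}$
$354 \left(\sqrt{30 + N{\left(8 + 6 \right)}} + k{\left(-11 \right)}\right) = 354 \left(\sqrt{30 + \frac{1}{10 + \left(8 + 6\right)}} + 2\right) = 354 \left(\sqrt{30 + \frac{1}{10 + 14}} + 2\right) = 354 \left(\sqrt{30 + \frac{1}{24}} + 2\right) = 354 \left(\sqrt{\frac{721}{24}} + 2\right) = 354 \left(\frac{\sqrt{4326}}{12} + 2\right) = 354 \left(2 + \frac{\sqrt{4326}}{12}\right) = 708 + \frac{59 \sqrt{4326}}{2}$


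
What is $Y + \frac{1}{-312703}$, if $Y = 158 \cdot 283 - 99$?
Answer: $\frac{13951244344}{312703} \approx 44615.0$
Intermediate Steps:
$Y = 44615$ ($Y = 44714 - 99 = 44615$)
$Y + \frac{1}{-312703} = 44615 + \frac{1}{-312703} = 44615 - \frac{1}{312703} = \frac{13951244344}{312703}$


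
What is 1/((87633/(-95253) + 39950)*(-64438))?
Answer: -31751/81734656674682 ≈ -3.8846e-10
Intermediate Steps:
1/((87633/(-95253) + 39950)*(-64438)) = -1/64438/(87633*(-1/95253) + 39950) = -1/64438/(-29211/31751 + 39950) = -1/64438/(1268423239/31751) = (31751/1268423239)*(-1/64438) = -31751/81734656674682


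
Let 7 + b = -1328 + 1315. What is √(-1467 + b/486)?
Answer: I*√1069473/27 ≈ 38.302*I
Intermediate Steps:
b = -20 (b = -7 + (-1328 + 1315) = -7 - 13 = -20)
√(-1467 + b/486) = √(-1467 - 20/486) = √(-1467 - 20*1/486) = √(-1467 - 10/243) = √(-356491/243) = I*√1069473/27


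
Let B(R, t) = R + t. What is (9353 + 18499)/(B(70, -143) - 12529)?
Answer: -13926/6301 ≈ -2.2101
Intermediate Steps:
(9353 + 18499)/(B(70, -143) - 12529) = (9353 + 18499)/((70 - 143) - 12529) = 27852/(-73 - 12529) = 27852/(-12602) = 27852*(-1/12602) = -13926/6301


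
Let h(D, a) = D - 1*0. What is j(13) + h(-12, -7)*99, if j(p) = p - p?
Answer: -1188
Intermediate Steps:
j(p) = 0
h(D, a) = D (h(D, a) = D + 0 = D)
j(13) + h(-12, -7)*99 = 0 - 12*99 = 0 - 1188 = -1188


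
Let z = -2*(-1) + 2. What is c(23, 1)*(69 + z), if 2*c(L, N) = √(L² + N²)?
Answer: 73*√530/2 ≈ 840.29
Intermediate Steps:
z = 4 (z = 2 + 2 = 4)
c(L, N) = √(L² + N²)/2
c(23, 1)*(69 + z) = (√(23² + 1²)/2)*(69 + 4) = (√(529 + 1)/2)*73 = (√530/2)*73 = 73*√530/2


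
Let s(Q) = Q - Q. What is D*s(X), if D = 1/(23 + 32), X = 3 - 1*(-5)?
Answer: 0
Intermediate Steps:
X = 8 (X = 3 + 5 = 8)
D = 1/55 ≈ 0.018182
s(Q) = 0
D*s(X) = (1/55)*0 = 0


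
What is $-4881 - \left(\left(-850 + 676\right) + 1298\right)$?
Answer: $-6005$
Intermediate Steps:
$-4881 - \left(\left(-850 + 676\right) + 1298\right) = -4881 - \left(-174 + 1298\right) = -4881 - 1124 = -6005$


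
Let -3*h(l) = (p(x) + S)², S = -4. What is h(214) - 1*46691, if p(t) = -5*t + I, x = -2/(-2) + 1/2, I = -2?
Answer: -187007/4 ≈ -46752.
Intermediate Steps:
x = 3/2 (x = -2*(-½) + 1*(½) = 1 + ½ = 3/2 ≈ 1.5000)
p(t) = -2 - 5*t (p(t) = -5*t - 2 = -2 - 5*t)
h(l) = -243/4 (h(l) = -((-2 - 5*3/2) - 4)²/3 = -((-2 - 15/2) - 4)²/3 = -(-19/2 - 4)²/3 = -(-27/2)²/3 = -⅓*729/4 = -243/4)
h(214) - 1*46691 = -243/4 - 1*46691 = -243/4 - 46691 = -187007/4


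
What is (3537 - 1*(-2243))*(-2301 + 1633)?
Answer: -3861040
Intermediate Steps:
(3537 - 1*(-2243))*(-2301 + 1633) = (3537 + 2243)*(-668) = 5780*(-668) = -3861040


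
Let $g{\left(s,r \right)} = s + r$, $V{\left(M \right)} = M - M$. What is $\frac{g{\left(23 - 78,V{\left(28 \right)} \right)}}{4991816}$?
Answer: $- \frac{55}{4991816} \approx -1.1018 \cdot 10^{-5}$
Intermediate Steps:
$V{\left(M \right)} = 0$
$g{\left(s,r \right)} = r + s$
$\frac{g{\left(23 - 78,V{\left(28 \right)} \right)}}{4991816} = \frac{0 + \left(23 - 78\right)}{4991816} = \left(0 + \left(23 - 78\right)\right) \frac{1}{4991816} = \left(0 - 55\right) \frac{1}{4991816} = \left(-55\right) \frac{1}{4991816} = - \frac{55}{4991816}$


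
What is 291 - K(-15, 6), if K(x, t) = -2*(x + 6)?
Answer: 273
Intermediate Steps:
K(x, t) = -12 - 2*x (K(x, t) = -2*(6 + x) = -12 - 2*x)
291 - K(-15, 6) = 291 - (-12 - 2*(-15)) = 291 - (-12 + 30) = 291 - 1*18 = 291 - 18 = 273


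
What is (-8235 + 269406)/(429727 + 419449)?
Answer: 261171/849176 ≈ 0.30756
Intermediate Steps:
(-8235 + 269406)/(429727 + 419449) = 261171/849176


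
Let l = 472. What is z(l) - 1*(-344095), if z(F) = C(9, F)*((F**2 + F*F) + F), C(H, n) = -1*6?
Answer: -2332145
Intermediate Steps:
C(H, n) = -6
z(F) = -12*F**2 - 6*F (z(F) = -6*((F**2 + F*F) + F) = -6*((F**2 + F**2) + F) = -6*(2*F**2 + F) = -6*(F + 2*F**2) = -12*F**2 - 6*F)
z(l) - 1*(-344095) = -6*472*(1 + 2*472) - 1*(-344095) = -6*472*(1 + 944) + 344095 = -6*472*945 + 344095 = -2676240 + 344095 = -2332145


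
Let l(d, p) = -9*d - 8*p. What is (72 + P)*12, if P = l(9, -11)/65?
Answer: 56244/65 ≈ 865.29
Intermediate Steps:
P = 7/65 (P = (-9*9 - 8*(-11))/65 = (-81 + 88)*(1/65) = 7*(1/65) = 7/65 ≈ 0.10769)
(72 + P)*12 = (72 + 7/65)*12 = (4687/65)*12 = 56244/65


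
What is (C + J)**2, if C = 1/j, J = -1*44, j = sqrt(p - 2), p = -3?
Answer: (220 + I*sqrt(5))**2/25 ≈ 1935.8 + 39.355*I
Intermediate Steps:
j = I*sqrt(5) (j = sqrt(-3 - 2) = sqrt(-5) = I*sqrt(5) ≈ 2.2361*I)
J = -44
C = -I*sqrt(5)/5 (C = 1/(I*sqrt(5)) = -I*sqrt(5)/5 ≈ -0.44721*I)
(C + J)**2 = (-I*sqrt(5)/5 - 44)**2 = (-44 - I*sqrt(5)/5)**2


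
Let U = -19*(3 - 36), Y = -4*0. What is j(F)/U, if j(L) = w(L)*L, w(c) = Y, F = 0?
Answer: 0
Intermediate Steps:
Y = 0
w(c) = 0
U = 627 (U = -19*(-33) = 627)
j(L) = 0 (j(L) = 0*L = 0)
j(F)/U = 0/627 = 0*(1/627) = 0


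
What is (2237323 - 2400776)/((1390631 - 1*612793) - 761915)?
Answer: -163453/15923 ≈ -10.265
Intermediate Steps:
(2237323 - 2400776)/((1390631 - 1*612793) - 761915) = -163453/((1390631 - 612793) - 761915) = -163453/(777838 - 761915) = -163453/15923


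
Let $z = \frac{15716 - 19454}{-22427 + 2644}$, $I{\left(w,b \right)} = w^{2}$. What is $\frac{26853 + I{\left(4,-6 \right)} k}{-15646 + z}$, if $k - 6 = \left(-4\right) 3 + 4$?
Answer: $- \frac{530599843}{309521080} \approx -1.7143$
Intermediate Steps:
$k = -2$ ($k = 6 + \left(\left(-4\right) 3 + 4\right) = 6 + \left(-12 + 4\right) = 6 - 8 = -2$)
$z = \frac{3738}{19783}$ ($z = - \frac{3738}{-19783} = \left(-3738\right) \left(- \frac{1}{19783}\right) = \frac{3738}{19783} \approx 0.18895$)
$\frac{26853 + I{\left(4,-6 \right)} k}{-15646 + z} = \frac{26853 + 4^{2} \left(-2\right)}{-15646 + \frac{3738}{19783}} = \frac{26853 + 16 \left(-2\right)}{- \frac{309521080}{19783}} = \left(26853 - 32\right) \left(- \frac{19783}{309521080}\right) = 26821 \left(- \frac{19783}{309521080}\right) = - \frac{530599843}{309521080}$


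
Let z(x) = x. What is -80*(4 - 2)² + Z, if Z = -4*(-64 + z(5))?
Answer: -84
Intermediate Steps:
Z = 236 (Z = -4*(-64 + 5) = -4*(-59) = 236)
-80*(4 - 2)² + Z = -80*(4 - 2)² + 236 = -80*2² + 236 = -80*4 + 236 = -320 + 236 = -84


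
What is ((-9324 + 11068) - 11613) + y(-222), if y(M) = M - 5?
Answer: -10096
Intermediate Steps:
y(M) = -5 + M
((-9324 + 11068) - 11613) + y(-222) = ((-9324 + 11068) - 11613) + (-5 - 222) = (1744 - 11613) - 227 = -9869 - 227 = -10096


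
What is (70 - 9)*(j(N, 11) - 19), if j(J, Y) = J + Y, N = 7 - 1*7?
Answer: -488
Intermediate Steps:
N = 0 (N = 7 - 7 = 0)
(70 - 9)*(j(N, 11) - 19) = (70 - 9)*((0 + 11) - 19) = 61*(11 - 19) = 61*(-8) = -488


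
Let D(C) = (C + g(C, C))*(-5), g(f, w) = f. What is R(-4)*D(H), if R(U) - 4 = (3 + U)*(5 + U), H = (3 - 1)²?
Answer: -120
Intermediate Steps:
H = 4 (H = 2² = 4)
R(U) = 4 + (3 + U)*(5 + U)
D(C) = -10*C (D(C) = (C + C)*(-5) = (2*C)*(-5) = -10*C)
R(-4)*D(H) = (19 + (-4)² + 8*(-4))*(-10*4) = (19 + 16 - 32)*(-40) = 3*(-40) = -120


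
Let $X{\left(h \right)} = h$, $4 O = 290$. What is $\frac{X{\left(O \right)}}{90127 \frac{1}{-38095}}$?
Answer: $- \frac{5523775}{180254} \approx -30.644$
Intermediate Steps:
$O = \frac{145}{2}$ ($O = \frac{1}{4} \cdot 290 = \frac{145}{2} \approx 72.5$)
$\frac{X{\left(O \right)}}{90127 \frac{1}{-38095}} = \frac{145}{2 \frac{90127}{-38095}} = \frac{145}{2 \cdot 90127 \left(- \frac{1}{38095}\right)} = \frac{145}{2 \left(- \frac{90127}{38095}\right)} = \frac{145}{2} \left(- \frac{38095}{90127}\right) = - \frac{5523775}{180254}$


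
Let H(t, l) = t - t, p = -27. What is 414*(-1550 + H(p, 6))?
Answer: -641700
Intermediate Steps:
H(t, l) = 0
414*(-1550 + H(p, 6)) = 414*(-1550 + 0) = 414*(-1550) = -641700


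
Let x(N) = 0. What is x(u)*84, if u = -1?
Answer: 0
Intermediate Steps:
x(u)*84 = 0*84 = 0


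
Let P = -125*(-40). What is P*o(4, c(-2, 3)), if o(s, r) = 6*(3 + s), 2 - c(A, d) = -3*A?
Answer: 210000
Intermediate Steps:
c(A, d) = 2 + 3*A (c(A, d) = 2 - (-3)*A = 2 + 3*A)
o(s, r) = 18 + 6*s
P = 5000
P*o(4, c(-2, 3)) = 5000*(18 + 6*4) = 5000*(18 + 24) = 5000*42 = 210000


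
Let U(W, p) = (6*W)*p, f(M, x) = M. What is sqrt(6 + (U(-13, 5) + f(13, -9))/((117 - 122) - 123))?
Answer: sqrt(2290)/16 ≈ 2.9909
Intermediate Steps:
U(W, p) = 6*W*p
sqrt(6 + (U(-13, 5) + f(13, -9))/((117 - 122) - 123)) = sqrt(6 + (6*(-13)*5 + 13)/((117 - 122) - 123)) = sqrt(6 + (-390 + 13)/(-5 - 123)) = sqrt(6 - 377/(-128)) = sqrt(6 - 377*(-1/128)) = sqrt(6 + 377/128) = sqrt(1145/128) = sqrt(2290)/16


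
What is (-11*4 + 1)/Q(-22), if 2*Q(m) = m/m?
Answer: -86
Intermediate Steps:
Q(m) = 1/2 (Q(m) = (m/m)/2 = (1/2)*1 = 1/2)
(-11*4 + 1)/Q(-22) = (-11*4 + 1)/(1/2) = (-44 + 1)*2 = -43*2 = -86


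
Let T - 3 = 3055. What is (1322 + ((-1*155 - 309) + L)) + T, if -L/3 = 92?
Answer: 3640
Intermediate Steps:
T = 3058 (T = 3 + 3055 = 3058)
L = -276 (L = -3*92 = -276)
(1322 + ((-1*155 - 309) + L)) + T = (1322 + ((-1*155 - 309) - 276)) + 3058 = (1322 + ((-155 - 309) - 276)) + 3058 = (1322 + (-464 - 276)) + 3058 = (1322 - 740) + 3058 = 582 + 3058 = 3640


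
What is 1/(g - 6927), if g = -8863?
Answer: -1/15790 ≈ -6.3331e-5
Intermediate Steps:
1/(g - 6927) = 1/(-8863 - 6927) = 1/(-15790) = -1/15790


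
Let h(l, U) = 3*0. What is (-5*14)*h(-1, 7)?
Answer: 0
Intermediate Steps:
h(l, U) = 0
(-5*14)*h(-1, 7) = -5*14*0 = -70*0 = 0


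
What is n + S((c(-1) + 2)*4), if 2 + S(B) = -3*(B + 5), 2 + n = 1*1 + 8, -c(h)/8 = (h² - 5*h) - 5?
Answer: 62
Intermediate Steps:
c(h) = 40 - 8*h² + 40*h (c(h) = -8*((h² - 5*h) - 5) = -8*(-5 + h² - 5*h) = 40 - 8*h² + 40*h)
n = 7 (n = -2 + (1*1 + 8) = -2 + (1 + 8) = -2 + 9 = 7)
S(B) = -17 - 3*B (S(B) = -2 - 3*(B + 5) = -2 - 3*(5 + B) = -2 + (-15 - 3*B) = -17 - 3*B)
n + S((c(-1) + 2)*4) = 7 + (-17 - 3*((40 - 8*(-1)² + 40*(-1)) + 2)*4) = 7 + (-17 - 3*((40 - 8*1 - 40) + 2)*4) = 7 + (-17 - 3*((40 - 8 - 40) + 2)*4) = 7 + (-17 - 3*(-8 + 2)*4) = 7 + (-17 - (-18)*4) = 7 + (-17 - 3*(-24)) = 7 + (-17 + 72) = 7 + 55 = 62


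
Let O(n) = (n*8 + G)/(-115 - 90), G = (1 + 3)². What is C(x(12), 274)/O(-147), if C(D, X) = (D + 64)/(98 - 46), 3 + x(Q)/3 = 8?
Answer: 3239/12064 ≈ 0.26848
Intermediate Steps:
x(Q) = 15 (x(Q) = -9 + 3*8 = -9 + 24 = 15)
G = 16 (G = 4² = 16)
C(D, X) = 16/13 + D/52 (C(D, X) = (64 + D)/52 = (64 + D)*(1/52) = 16/13 + D/52)
O(n) = -16/205 - 8*n/205 (O(n) = (n*8 + 16)/(-115 - 90) = (8*n + 16)/(-205) = (16 + 8*n)*(-1/205) = -16/205 - 8*n/205)
C(x(12), 274)/O(-147) = (16/13 + (1/52)*15)/(-16/205 - 8/205*(-147)) = (16/13 + 15/52)/(-16/205 + 1176/205) = 79/(52*(232/41)) = (79/52)*(41/232) = 3239/12064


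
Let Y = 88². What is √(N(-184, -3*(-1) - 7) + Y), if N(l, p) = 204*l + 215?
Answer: I*√29577 ≈ 171.98*I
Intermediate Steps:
N(l, p) = 215 + 204*l
Y = 7744
√(N(-184, -3*(-1) - 7) + Y) = √((215 + 204*(-184)) + 7744) = √((215 - 37536) + 7744) = √(-37321 + 7744) = √(-29577) = I*√29577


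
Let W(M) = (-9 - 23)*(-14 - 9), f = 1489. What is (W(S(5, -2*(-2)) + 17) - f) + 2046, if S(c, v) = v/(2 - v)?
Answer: 1293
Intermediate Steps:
W(M) = 736 (W(M) = -32*(-23) = 736)
(W(S(5, -2*(-2)) + 17) - f) + 2046 = (736 - 1*1489) + 2046 = (736 - 1489) + 2046 = -753 + 2046 = 1293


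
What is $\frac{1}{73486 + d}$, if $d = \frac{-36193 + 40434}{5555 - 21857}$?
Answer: $\frac{16302}{1197964531} \approx 1.3608 \cdot 10^{-5}$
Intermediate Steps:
$d = - \frac{4241}{16302}$ ($d = \frac{4241}{-16302} = 4241 \left(- \frac{1}{16302}\right) = - \frac{4241}{16302} \approx -0.26015$)
$\frac{1}{73486 + d} = \frac{1}{73486 - \frac{4241}{16302}} = \frac{1}{\frac{1197964531}{16302}} = \frac{16302}{1197964531}$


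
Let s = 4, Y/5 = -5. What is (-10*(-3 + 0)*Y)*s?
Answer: -3000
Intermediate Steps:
Y = -25 (Y = 5*(-5) = -25)
(-10*(-3 + 0)*Y)*s = -10*(-3 + 0)*(-25)*4 = -(-30)*(-25)*4 = -10*75*4 = -750*4 = -3000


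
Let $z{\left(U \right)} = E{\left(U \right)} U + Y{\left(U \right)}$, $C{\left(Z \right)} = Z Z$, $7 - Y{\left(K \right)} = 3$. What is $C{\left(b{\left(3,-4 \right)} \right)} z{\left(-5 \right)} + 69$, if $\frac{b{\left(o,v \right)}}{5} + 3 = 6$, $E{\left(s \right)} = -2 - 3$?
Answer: $6594$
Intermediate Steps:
$Y{\left(K \right)} = 4$ ($Y{\left(K \right)} = 7 - 3 = 4$)
$E{\left(s \right)} = -5$ ($E{\left(s \right)} = -2 - 3 = -5$)
$b{\left(o,v \right)} = 15$ ($b{\left(o,v \right)} = -15 + 5 \cdot 6 = -15 + 30 = 15$)
$C{\left(Z \right)} = Z^{2}$
$z{\left(U \right)} = 4 - 5 U$ ($z{\left(U \right)} = - 5 U + 4 = 4 - 5 U$)
$C{\left(b{\left(3,-4 \right)} \right)} z{\left(-5 \right)} + 69 = 15^{2} \left(4 - -25\right) + 69 = 225 \left(4 + 25\right) + 69 = 225 \cdot 29 + 69 = 6525 + 69 = 6594$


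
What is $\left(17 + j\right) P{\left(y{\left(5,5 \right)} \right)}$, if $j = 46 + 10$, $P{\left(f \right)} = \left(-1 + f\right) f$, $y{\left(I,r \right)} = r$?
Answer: $1460$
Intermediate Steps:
$P{\left(f \right)} = f \left(-1 + f\right)$
$j = 56$
$\left(17 + j\right) P{\left(y{\left(5,5 \right)} \right)} = \left(17 + 56\right) 5 \left(-1 + 5\right) = 73 \cdot 5 \cdot 4 = 73 \cdot 20 = 1460$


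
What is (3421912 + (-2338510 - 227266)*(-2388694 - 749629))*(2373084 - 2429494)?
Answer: -454226703586139600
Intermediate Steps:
(3421912 + (-2338510 - 227266)*(-2388694 - 749629))*(2373084 - 2429494) = (3421912 - 2565776*(-3138323))*(-56410) = (3421912 + 8052233833648)*(-56410) = 8052237255560*(-56410) = -454226703586139600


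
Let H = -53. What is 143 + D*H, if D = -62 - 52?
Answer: 6185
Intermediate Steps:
D = -114
143 + D*H = 143 - 114*(-53) = 143 + 6042 = 6185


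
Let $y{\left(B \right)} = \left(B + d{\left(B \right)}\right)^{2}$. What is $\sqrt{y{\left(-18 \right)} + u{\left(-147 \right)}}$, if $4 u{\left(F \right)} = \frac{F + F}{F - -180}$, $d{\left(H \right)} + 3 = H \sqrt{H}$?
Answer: $\frac{\sqrt{-2610322 + 1097712 i \sqrt{2}}}{22} \approx 20.996 + 76.381 i$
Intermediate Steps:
$d{\left(H \right)} = -3 + H^{\frac{3}{2}}$ ($d{\left(H \right)} = -3 + H \sqrt{H} = -3 + H^{\frac{3}{2}}$)
$u{\left(F \right)} = \frac{F}{2 \left(180 + F\right)}$ ($u{\left(F \right)} = \frac{\left(F + F\right) \frac{1}{F - -180}}{4} = \frac{2 F \frac{1}{F + 180}}{4} = \frac{2 F \frac{1}{180 + F}}{4} = \frac{F}{2 \left(180 + F\right)}$)
$y{\left(B \right)} = \left(-3 + B + B^{\frac{3}{2}}\right)^{2}$ ($y{\left(B \right)} = \left(B + \left(-3 + B^{\frac{3}{2}}\right)\right)^{2} = \left(-3 + B + B^{\frac{3}{2}}\right)^{2}$)
$\sqrt{y{\left(-18 \right)} + u{\left(-147 \right)}} = \sqrt{\left(-3 - 18 + \left(-18\right)^{\frac{3}{2}}\right)^{2} + \frac{1}{2} \left(-147\right) \frac{1}{180 - 147}} = \sqrt{\left(-3 - 18 - 54 i \sqrt{2}\right)^{2} + \frac{1}{2} \left(-147\right) \frac{1}{33}} = \sqrt{\left(-21 - 54 i \sqrt{2}\right)^{2} + \frac{1}{2} \left(-147\right) \frac{1}{33}} = \sqrt{\left(-21 - 54 i \sqrt{2}\right)^{2} - \frac{49}{22}} = \sqrt{- \frac{49}{22} + \left(-21 - 54 i \sqrt{2}\right)^{2}}$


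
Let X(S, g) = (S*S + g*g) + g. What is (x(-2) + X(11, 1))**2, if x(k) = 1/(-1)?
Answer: 14884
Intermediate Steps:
x(k) = -1
X(S, g) = g + S**2 + g**2 (X(S, g) = (S**2 + g**2) + g = g + S**2 + g**2)
(x(-2) + X(11, 1))**2 = (-1 + (1 + 11**2 + 1**2))**2 = (-1 + (1 + 121 + 1))**2 = (-1 + 123)**2 = 122**2 = 14884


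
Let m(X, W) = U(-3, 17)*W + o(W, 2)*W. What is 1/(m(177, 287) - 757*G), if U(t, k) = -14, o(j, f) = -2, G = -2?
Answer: -1/3078 ≈ -0.00032489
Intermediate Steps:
m(X, W) = -16*W (m(X, W) = -14*W - 2*W = -16*W)
1/(m(177, 287) - 757*G) = 1/(-16*287 - 757*(-2)) = 1/(-4592 + 1514) = 1/(-3078) = -1/3078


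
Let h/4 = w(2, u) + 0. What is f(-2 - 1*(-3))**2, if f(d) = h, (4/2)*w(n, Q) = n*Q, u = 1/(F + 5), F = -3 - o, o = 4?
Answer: 4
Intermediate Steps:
F = -7 (F = -3 - 1*4 = -3 - 4 = -7)
u = -1/2 (u = 1/(-7 + 5) = 1/(-2) = -1/2 ≈ -0.50000)
w(n, Q) = Q*n/2 (w(n, Q) = (n*Q)/2 = (Q*n)/2 = Q*n/2)
h = -2 (h = 4*((1/2)*(-1/2)*2 + 0) = 4*(-1/2 + 0) = 4*(-1/2) = -2)
f(d) = -2
f(-2 - 1*(-3))**2 = (-2)**2 = 4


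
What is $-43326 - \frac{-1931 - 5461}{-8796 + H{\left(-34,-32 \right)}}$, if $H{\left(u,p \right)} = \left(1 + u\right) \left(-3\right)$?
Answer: $- \frac{125604538}{2899} \approx -43327.0$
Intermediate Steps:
$H{\left(u,p \right)} = -3 - 3 u$
$-43326 - \frac{-1931 - 5461}{-8796 + H{\left(-34,-32 \right)}} = -43326 - \frac{-1931 - 5461}{-8796 - -99} = -43326 - - \frac{7392}{-8796 + \left(-3 + 102\right)} = -43326 - - \frac{7392}{-8796 + 99} = -43326 - - \frac{7392}{-8697} = -43326 - \left(-7392\right) \left(- \frac{1}{8697}\right) = -43326 - \frac{2464}{2899} = - \frac{125604538}{2899}$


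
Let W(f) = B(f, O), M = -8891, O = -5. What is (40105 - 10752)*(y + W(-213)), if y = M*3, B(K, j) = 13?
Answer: -782550980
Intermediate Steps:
W(f) = 13
y = -26673 (y = -8891*3 = -26673)
(40105 - 10752)*(y + W(-213)) = (40105 - 10752)*(-26673 + 13) = 29353*(-26660) = -782550980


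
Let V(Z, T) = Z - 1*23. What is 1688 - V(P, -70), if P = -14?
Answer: 1725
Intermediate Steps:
V(Z, T) = -23 + Z (V(Z, T) = Z - 23 = -23 + Z)
1688 - V(P, -70) = 1688 - (-23 - 14) = 1688 - 1*(-37) = 1688 + 37 = 1725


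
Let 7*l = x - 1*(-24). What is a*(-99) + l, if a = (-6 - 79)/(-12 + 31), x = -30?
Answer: 58791/133 ≈ 442.04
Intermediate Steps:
a = -85/19 ≈ -4.4737
l = -6/7 (l = (-30 - 1*(-24))/7 = (-30 + 24)/7 = (⅐)*(-6) = -6/7 ≈ -0.85714)
a*(-99) + l = -85/19*(-99) - 6/7 = 8415/19 - 6/7 = 58791/133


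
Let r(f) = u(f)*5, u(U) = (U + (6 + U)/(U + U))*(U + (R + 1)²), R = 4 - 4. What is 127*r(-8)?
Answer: 280035/8 ≈ 35004.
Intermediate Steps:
R = 0
u(U) = (1 + U)*(U + (6 + U)/(2*U)) (u(U) = (U + (6 + U)/(U + U))*(U + (0 + 1)²) = (U + (6 + U)/((2*U)))*(U + 1²) = (U + (6 + U)*(1/(2*U)))*(U + 1) = (U + (6 + U)/(2*U))*(1 + U) = (1 + U)*(U + (6 + U)/(2*U)))
r(f) = 35/2 + 5*f² + 15/f + 15*f/2 (r(f) = (7/2 + f² + 3/f + 3*f/2)*5 = 35/2 + 5*f² + 15/f + 15*f/2)
127*r(-8) = 127*(35/2 + 5*(-8)² + 15/(-8) + (15/2)*(-8)) = 127*(35/2 + 5*64 + 15*(-⅛) - 60) = 127*(35/2 + 320 - 15/8 - 60) = 127*(2205/8) = 280035/8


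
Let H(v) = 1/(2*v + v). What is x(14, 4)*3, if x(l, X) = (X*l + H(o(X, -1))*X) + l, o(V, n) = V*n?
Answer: 209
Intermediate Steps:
H(v) = 1/(3*v)
x(l, X) = -1/3 + l + X*l (x(l, X) = (X*l + (1/(3*((X*(-1)))))*X) + l = (X*l + (1/(3*((-X))))*X) + l = (X*l + ((-1/X)/3)*X) + l = (X*l + (-1/(3*X))*X) + l = (X*l - 1/3) + l = (-1/3 + X*l) + l = -1/3 + l + X*l)
x(14, 4)*3 = (-1/3 + 14 + 4*14)*3 = (-1/3 + 14 + 56)*3 = (209/3)*3 = 209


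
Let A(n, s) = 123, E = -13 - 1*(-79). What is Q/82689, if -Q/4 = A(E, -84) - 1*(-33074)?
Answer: -132788/82689 ≈ -1.6059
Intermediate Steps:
E = 66 (E = -13 + 79 = 66)
Q = -132788 (Q = -4*(123 - 1*(-33074)) = -4*(123 + 33074) = -4*33197 = -132788)
Q/82689 = -132788/82689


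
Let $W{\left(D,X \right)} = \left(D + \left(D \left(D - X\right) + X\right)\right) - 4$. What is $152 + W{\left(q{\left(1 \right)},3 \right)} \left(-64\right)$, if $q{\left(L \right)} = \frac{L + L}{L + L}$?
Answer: $280$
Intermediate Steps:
$q{\left(L \right)} = 1$ ($q{\left(L \right)} = \frac{2 L}{2 L} = 2 L \frac{1}{2 L} = 1$)
$W{\left(D,X \right)} = -4 + D + X + D \left(D - X\right)$ ($W{\left(D,X \right)} = \left(D + \left(X + D \left(D - X\right)\right)\right) - 4 = \left(D + X + D \left(D - X\right)\right) - 4 = -4 + D + X + D \left(D - X\right)$)
$152 + W{\left(q{\left(1 \right)},3 \right)} \left(-64\right) = 152 + \left(-4 + 1 + 3 + 1^{2} - 1 \cdot 3\right) \left(-64\right) = 152 + \left(-4 + 1 + 3 + 1 - 3\right) \left(-64\right) = 152 - -128 = 152 + 128 = 280$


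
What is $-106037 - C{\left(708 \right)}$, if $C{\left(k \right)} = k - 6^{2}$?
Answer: $-106709$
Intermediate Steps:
$C{\left(k \right)} = -36 + k$ ($C{\left(k \right)} = k - 36 = -36 + k$)
$-106037 - C{\left(708 \right)} = -106037 - \left(-36 + 708\right) = -106037 - 672 = -106709$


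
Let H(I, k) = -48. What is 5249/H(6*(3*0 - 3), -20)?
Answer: -5249/48 ≈ -109.35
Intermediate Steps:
5249/H(6*(3*0 - 3), -20) = 5249/(-48) = 5249*(-1/48) = -5249/48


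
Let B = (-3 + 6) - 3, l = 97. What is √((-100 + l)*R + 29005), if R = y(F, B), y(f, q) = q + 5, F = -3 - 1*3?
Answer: √28990 ≈ 170.26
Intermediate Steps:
F = -6 (F = -3 - 3 = -6)
B = 0 (B = 3 - 3 = 0)
y(f, q) = 5 + q
R = 5 (R = 5 + 0 = 5)
√((-100 + l)*R + 29005) = √((-100 + 97)*5 + 29005) = √(-3*5 + 29005) = √(-15 + 29005) = √28990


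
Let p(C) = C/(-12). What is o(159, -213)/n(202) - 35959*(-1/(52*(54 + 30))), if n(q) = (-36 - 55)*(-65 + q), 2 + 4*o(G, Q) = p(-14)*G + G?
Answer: 35929/4368 ≈ 8.2255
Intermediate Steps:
p(C) = -C/12 (p(C) = C*(-1/12) = -C/12)
o(G, Q) = -1/2 + 13*G/24 (o(G, Q) = -1/2 + ((-1/12*(-14))*G + G)/4 = -1/2 + (7*G/6 + G)/4 = -1/2 + (13*G/6)/4 = -1/2 + 13*G/24)
n(q) = 5915 - 91*q (n(q) = -91*(-65 + q) = 5915 - 91*q)
o(159, -213)/n(202) - 35959*(-1/(52*(54 + 30))) = (-1/2 + (13/24)*159)/(5915 - 91*202) - 35959*(-1/(52*(54 + 30))) = (-1/2 + 689/8)/(5915 - 18382) - 35959/((-52*84)) = (685/8)/(-12467) - 35959/(-4368) = (685/8)*(-1/12467) - 35959*(-1/4368) = -5/728 + 5137/624 = 35929/4368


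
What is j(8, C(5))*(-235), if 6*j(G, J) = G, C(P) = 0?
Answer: -940/3 ≈ -313.33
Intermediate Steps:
j(G, J) = G/6
j(8, C(5))*(-235) = ((1/6)*8)*(-235) = (4/3)*(-235) = -940/3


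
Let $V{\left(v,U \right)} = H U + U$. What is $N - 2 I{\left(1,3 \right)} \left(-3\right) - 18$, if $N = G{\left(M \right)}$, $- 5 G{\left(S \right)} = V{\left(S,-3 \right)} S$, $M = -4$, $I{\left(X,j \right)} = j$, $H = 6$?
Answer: $- \frac{1602}{5} \approx -320.4$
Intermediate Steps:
$V{\left(v,U \right)} = 7 U$ ($V{\left(v,U \right)} = 6 U + U = 7 U$)
$G{\left(S \right)} = \frac{21 S}{5}$ ($G{\left(S \right)} = - \frac{7 \left(-3\right) S}{5} = - \frac{\left(-21\right) S}{5} = \frac{21 S}{5}$)
$N = - \frac{84}{5}$ ($N = \frac{21}{5} \left(-4\right) = - \frac{84}{5} \approx -16.8$)
$N - 2 I{\left(1,3 \right)} \left(-3\right) - 18 = - \frac{84 \left(-2\right) 3 \left(-3\right)}{5} - 18 = - \frac{84 \left(\left(-6\right) \left(-3\right)\right)}{5} - 18 = \left(- \frac{84}{5}\right) 18 - 18 = - \frac{1512}{5} - 18 = - \frac{1602}{5}$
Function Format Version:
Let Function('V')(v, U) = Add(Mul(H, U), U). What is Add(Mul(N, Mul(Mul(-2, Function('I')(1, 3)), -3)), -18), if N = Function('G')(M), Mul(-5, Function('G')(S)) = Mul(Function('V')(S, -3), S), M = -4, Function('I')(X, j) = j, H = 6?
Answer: Rational(-1602, 5) ≈ -320.40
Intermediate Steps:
Function('V')(v, U) = Mul(7, U) (Function('V')(v, U) = Add(Mul(6, U), U) = Mul(7, U))
Function('G')(S) = Mul(Rational(21, 5), S) (Function('G')(S) = Mul(Rational(-1, 5), Mul(Mul(7, -3), S)) = Mul(Rational(-1, 5), Mul(-21, S)) = Mul(Rational(21, 5), S))
N = Rational(-84, 5) (N = Mul(Rational(21, 5), -4) = Rational(-84, 5) ≈ -16.800)
Add(Mul(N, Mul(Mul(-2, Function('I')(1, 3)), -3)), -18) = Add(Mul(Rational(-84, 5), Mul(Mul(-2, 3), -3)), -18) = Add(Mul(Rational(-84, 5), Mul(-6, -3)), -18) = Add(Mul(Rational(-84, 5), 18), -18) = Add(Rational(-1512, 5), -18) = Rational(-1602, 5)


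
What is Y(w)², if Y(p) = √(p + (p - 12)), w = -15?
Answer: -42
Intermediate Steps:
Y(p) = √(-12 + 2*p) (Y(p) = √(p + (-12 + p)) = √(-12 + 2*p))
Y(w)² = (√(-12 + 2*(-15)))² = (√(-12 - 30))² = (√(-42))² = (I*√42)² = -42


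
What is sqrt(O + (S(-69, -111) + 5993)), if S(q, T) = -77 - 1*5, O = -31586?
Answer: 5*I*sqrt(1027) ≈ 160.23*I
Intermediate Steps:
S(q, T) = -82 (S(q, T) = -77 - 5 = -82)
sqrt(O + (S(-69, -111) + 5993)) = sqrt(-31586 + (-82 + 5993)) = sqrt(-31586 + 5911) = sqrt(-25675) = 5*I*sqrt(1027)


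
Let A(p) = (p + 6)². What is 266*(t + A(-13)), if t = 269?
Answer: 84588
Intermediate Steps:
A(p) = (6 + p)²
266*(t + A(-13)) = 266*(269 + (6 - 13)²) = 266*(269 + (-7)²) = 266*(269 + 49) = 266*318 = 84588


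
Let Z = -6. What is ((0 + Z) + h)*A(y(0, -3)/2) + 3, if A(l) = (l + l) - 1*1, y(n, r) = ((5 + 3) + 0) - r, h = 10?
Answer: 43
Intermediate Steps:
y(n, r) = 8 - r (y(n, r) = (8 + 0) - r = 8 - r)
A(l) = -1 + 2*l (A(l) = 2*l - 1 = -1 + 2*l)
((0 + Z) + h)*A(y(0, -3)/2) + 3 = ((0 - 6) + 10)*(-1 + 2*((8 - 1*(-3))/2)) + 3 = (-6 + 10)*(-1 + 2*((8 + 3)*(½))) + 3 = 4*(-1 + 2*(11*(½))) + 3 = 4*(-1 + 2*(11/2)) + 3 = 4*(-1 + 11) + 3 = 4*10 + 3 = 40 + 3 = 43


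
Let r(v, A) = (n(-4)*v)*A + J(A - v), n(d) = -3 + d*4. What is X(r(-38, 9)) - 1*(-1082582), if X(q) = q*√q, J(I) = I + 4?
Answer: 1082582 + 6549*√6549 ≈ 1.6126e+6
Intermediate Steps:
J(I) = 4 + I
n(d) = -3 + 4*d
r(v, A) = 4 + A - v - 19*A*v (r(v, A) = ((-3 + 4*(-4))*v)*A + (4 + (A - v)) = ((-3 - 16)*v)*A + (4 + A - v) = (-19*v)*A + (4 + A - v) = -19*A*v + (4 + A - v) = 4 + A - v - 19*A*v)
X(q) = q^(3/2)
X(r(-38, 9)) - 1*(-1082582) = (4 + 9 - 1*(-38) - 19*9*(-38))^(3/2) - 1*(-1082582) = (4 + 9 + 38 + 6498)^(3/2) + 1082582 = 6549^(3/2) + 1082582 = 6549*√6549 + 1082582 = 1082582 + 6549*√6549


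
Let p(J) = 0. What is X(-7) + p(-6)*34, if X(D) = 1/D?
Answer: -1/7 ≈ -0.14286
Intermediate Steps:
X(-7) + p(-6)*34 = 1/(-7) + 0*34 = -1/7 + 0 = -1/7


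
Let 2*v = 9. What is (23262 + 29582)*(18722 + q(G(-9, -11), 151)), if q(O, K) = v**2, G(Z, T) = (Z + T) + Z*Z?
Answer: 990415459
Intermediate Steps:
v = 9/2 (v = (1/2)*9 = 9/2 ≈ 4.5000)
G(Z, T) = T + Z + Z**2 (G(Z, T) = (T + Z) + Z**2 = T + Z + Z**2)
q(O, K) = 81/4 (q(O, K) = (9/2)**2 = 81/4)
(23262 + 29582)*(18722 + q(G(-9, -11), 151)) = (23262 + 29582)*(18722 + 81/4) = 52844*(74969/4) = 990415459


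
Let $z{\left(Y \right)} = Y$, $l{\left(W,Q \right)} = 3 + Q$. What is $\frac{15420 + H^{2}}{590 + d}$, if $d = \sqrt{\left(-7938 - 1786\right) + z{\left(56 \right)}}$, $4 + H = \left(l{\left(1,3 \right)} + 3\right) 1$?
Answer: $\frac{4556275}{178884} - \frac{15445 i \sqrt{2417}}{178884} \approx 25.471 - 4.2448 i$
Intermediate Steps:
$H = 5$ ($H = -4 + \left(\left(3 + 3\right) + 3\right) 1 = -4 + \left(6 + 3\right) 1 = -4 + 9 \cdot 1 = -4 + 9 = 5$)
$d = 2 i \sqrt{2417}$ ($d = \sqrt{\left(-7938 - 1786\right) + 56} = \sqrt{-9724 + 56} = \sqrt{-9668} = 2 i \sqrt{2417} \approx 98.326 i$)
$\frac{15420 + H^{2}}{590 + d} = \frac{15420 + 5^{2}}{590 + 2 i \sqrt{2417}} = \frac{15420 + 25}{590 + 2 i \sqrt{2417}} = \frac{15445}{590 + 2 i \sqrt{2417}}$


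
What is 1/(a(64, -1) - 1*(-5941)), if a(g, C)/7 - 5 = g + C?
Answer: 1/6417 ≈ 0.00015584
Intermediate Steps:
a(g, C) = 35 + 7*C + 7*g (a(g, C) = 35 + 7*(g + C) = 35 + 7*(C + g) = 35 + (7*C + 7*g) = 35 + 7*C + 7*g)
1/(a(64, -1) - 1*(-5941)) = 1/((35 + 7*(-1) + 7*64) - 1*(-5941)) = 1/((35 - 7 + 448) + 5941) = 1/(476 + 5941) = 1/6417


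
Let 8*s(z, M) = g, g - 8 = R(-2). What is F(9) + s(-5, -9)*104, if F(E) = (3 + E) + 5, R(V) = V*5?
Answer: -9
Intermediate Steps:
R(V) = 5*V
g = -2 (g = 8 + 5*(-2) = 8 - 10 = -2)
s(z, M) = -1/4 (s(z, M) = (1/8)*(-2) = -1/4)
F(E) = 8 + E
F(9) + s(-5, -9)*104 = (8 + 9) - 1/4*104 = 17 - 26 = -9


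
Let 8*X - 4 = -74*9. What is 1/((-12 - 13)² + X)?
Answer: 4/2169 ≈ 0.0018442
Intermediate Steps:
X = -331/4 (X = ½ + (-74*9)/8 = ½ + (⅛)*(-666) = ½ - 333/4 = -331/4 ≈ -82.750)
1/((-12 - 13)² + X) = 1/((-12 - 13)² - 331/4) = 1/((-25)² - 331/4) = 1/(625 - 331/4) = 1/(2169/4) = 4/2169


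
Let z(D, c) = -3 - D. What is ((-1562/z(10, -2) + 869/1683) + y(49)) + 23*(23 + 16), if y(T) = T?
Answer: 2121607/1989 ≈ 1066.7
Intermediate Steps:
((-1562/z(10, -2) + 869/1683) + y(49)) + 23*(23 + 16) = ((-1562/(-3 - 1*10) + 869/1683) + 49) + 23*(23 + 16) = ((-1562/(-3 - 10) + 869*(1/1683)) + 49) + 23*39 = ((-1562/(-13) + 79/153) + 49) + 897 = ((-1562*(-1/13) + 79/153) + 49) + 897 = ((1562/13 + 79/153) + 49) + 897 = (240013/1989 + 49) + 897 = 337474/1989 + 897 = 2121607/1989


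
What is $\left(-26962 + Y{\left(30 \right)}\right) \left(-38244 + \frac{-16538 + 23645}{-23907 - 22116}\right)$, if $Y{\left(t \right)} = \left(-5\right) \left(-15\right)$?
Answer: $\frac{29819846819}{29} \approx 1.0283 \cdot 10^{9}$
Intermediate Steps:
$Y{\left(t \right)} = 75$
$\left(-26962 + Y{\left(30 \right)}\right) \left(-38244 + \frac{-16538 + 23645}{-23907 - 22116}\right) = \left(-26962 + 75\right) \left(-38244 + \frac{-16538 + 23645}{-23907 - 22116}\right) = - 26887 \left(-38244 + \frac{7107}{-46023}\right) = - 26887 \left(-38244 + 7107 \left(- \frac{1}{46023}\right)\right) = - 26887 \left(-38244 - \frac{103}{667}\right) = \left(-26887\right) \left(- \frac{25508851}{667}\right) = \frac{29819846819}{29}$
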